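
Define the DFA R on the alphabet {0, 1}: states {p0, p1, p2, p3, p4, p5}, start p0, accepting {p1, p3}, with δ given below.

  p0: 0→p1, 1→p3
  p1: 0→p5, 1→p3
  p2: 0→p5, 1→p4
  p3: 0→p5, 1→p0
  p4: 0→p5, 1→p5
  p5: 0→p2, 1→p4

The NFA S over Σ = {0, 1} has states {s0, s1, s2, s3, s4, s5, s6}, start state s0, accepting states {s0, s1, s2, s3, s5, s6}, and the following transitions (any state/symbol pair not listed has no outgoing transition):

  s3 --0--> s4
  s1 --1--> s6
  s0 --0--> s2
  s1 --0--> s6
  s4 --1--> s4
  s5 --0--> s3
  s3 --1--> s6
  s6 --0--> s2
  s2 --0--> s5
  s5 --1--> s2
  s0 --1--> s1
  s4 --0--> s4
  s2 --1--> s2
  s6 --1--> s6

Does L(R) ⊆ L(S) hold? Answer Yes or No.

Exploring the product automaton R × S from the start pair (p0, s0), following both machines on each input symbol, reaches 20 state pairs: (p0, s0), (p1, s2), (p3, s1), (p5, s5), (p3, s2), (p5, s6), (p0, s6), (p2, s3), (p4, s2), (p0, s2), (p2, s2), (p4, s6), (p3, s6), (p5, s4), (p5, s2), (p1, s5), (p2, s4), (p4, s4), (p2, s5), (p5, s3).
R accepts in {p1, p3} and S accepts in {s0, s1, s2, s3, s5, s6}. The reachable pairs whose R-component is accepting are (p1, s2), (p3, s1), (p3, s2), (p3, s6), (p1, s5); in each of them the S-component is accepting too, so the product for L(R) \ L(S) (R-component accepting, S-component rejecting) has no reachable accepting pair and the difference is empty.
Hence every string in L(R) is also in L(S).

Yes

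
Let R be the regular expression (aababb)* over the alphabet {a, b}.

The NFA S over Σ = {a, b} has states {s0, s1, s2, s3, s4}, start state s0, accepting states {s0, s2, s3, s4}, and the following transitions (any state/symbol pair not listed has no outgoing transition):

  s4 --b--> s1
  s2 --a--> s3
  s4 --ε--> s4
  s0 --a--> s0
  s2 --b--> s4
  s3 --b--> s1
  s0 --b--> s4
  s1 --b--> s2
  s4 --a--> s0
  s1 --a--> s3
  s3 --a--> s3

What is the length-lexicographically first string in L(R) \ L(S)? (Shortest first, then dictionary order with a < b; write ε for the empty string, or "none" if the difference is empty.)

aababb

The string aababb is accepted by R but not by S.
No shorter string lies in the difference, and aababb is the lexicographically first length-6 string in L(R) \ L(S).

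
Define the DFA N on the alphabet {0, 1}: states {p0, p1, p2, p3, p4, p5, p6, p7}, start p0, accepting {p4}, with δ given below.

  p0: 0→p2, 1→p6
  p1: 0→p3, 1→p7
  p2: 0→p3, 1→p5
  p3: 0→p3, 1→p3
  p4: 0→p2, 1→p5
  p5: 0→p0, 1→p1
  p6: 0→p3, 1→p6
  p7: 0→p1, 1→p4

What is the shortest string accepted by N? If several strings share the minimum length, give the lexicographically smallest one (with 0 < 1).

01111

A breadth-first search from p0 reaches an accepting state first via the path p0 → p2 → p5 → p1 → p7 → p4 on input 01111.
No string of length < 5 is accepted (BFS exhausts all shorter strings without reaching an accepting state), and 01111 is the lexicographically least accepting string of length 5.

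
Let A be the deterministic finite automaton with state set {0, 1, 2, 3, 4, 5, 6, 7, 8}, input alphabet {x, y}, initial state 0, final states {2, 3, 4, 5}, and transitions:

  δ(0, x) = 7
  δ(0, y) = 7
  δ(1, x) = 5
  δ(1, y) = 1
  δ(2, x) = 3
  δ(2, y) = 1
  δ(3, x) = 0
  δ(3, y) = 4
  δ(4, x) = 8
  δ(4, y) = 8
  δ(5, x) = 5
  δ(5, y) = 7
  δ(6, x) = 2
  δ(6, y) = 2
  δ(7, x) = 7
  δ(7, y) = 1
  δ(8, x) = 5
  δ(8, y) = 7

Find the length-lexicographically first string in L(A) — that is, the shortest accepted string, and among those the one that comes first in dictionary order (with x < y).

A breadth-first search from 0 reaches an accepting state first via the path 0 → 7 → 1 → 5 on input xyx.
No string of length < 3 is accepted (BFS exhausts all shorter strings without reaching an accepting state), and xyx is the lexicographically least accepting string of length 3.

xyx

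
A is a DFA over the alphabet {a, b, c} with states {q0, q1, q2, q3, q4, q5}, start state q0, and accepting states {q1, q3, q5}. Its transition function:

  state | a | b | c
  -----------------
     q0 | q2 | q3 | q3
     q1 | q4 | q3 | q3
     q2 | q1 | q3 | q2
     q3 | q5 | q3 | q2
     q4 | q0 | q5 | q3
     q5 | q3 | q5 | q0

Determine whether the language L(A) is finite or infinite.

State q2 is reachable from the start and can reach an accepting state, and it lies on the cycle q2 → q1 → q3 → q2.
Traversing that cycle any number of times yields accepted strings of unbounded length, so the language is infinite.

infinite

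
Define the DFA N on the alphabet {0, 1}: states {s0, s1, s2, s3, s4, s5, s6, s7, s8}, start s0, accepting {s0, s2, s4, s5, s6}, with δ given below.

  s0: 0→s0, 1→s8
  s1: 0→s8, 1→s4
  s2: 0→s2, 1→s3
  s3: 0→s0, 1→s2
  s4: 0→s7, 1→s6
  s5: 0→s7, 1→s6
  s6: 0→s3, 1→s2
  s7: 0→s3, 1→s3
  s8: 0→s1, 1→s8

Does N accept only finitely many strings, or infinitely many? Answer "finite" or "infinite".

infinite

State s0 is reachable from the start and can reach an accepting state, and it lies on the cycle s0 → s0.
Traversing that cycle any number of times yields accepted strings of unbounded length, so the language is infinite.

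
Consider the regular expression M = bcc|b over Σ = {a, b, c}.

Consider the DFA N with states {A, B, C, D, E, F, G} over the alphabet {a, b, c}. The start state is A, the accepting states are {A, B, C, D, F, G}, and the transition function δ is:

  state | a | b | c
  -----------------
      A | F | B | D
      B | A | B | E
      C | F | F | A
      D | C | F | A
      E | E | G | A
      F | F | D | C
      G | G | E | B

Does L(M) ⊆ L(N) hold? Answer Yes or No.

Yes

Converting the expression M to a DFA (subset construction, then merging equivalent states) gives the minimal DFA with states {m0, m1, m2, m3, m4}, start state m0, accepting states {m2, m4} and transitions m0: a→m1, b→m2, c→m1; m1: a→m1, b→m1, c→m1; m2: a→m1, b→m1, c→m3; m3: a→m1, b→m1, c→m4; m4: a→m1, b→m1, c→m1.
Exploring the product automaton M × N from the start pair (m0, A), following both machines on each input symbol, reaches 11 state pairs: (m0, A), (m1, F), (m2, B), (m1, D), (m1, C), (m1, A), (m1, B), (m3, E), (m1, E), (m1, G), (m4, A).
M accepts in {m2, m4} and N accepts in {A, B, C, D, F, G}. The reachable pairs whose M-component is accepting are (m2, B), (m4, A); in each of them the N-component is accepting too, so the product for L(M) \ L(N) (M-component accepting, N-component rejecting) has no reachable accepting pair and the difference is empty.
Hence every string in L(M) is also in L(N).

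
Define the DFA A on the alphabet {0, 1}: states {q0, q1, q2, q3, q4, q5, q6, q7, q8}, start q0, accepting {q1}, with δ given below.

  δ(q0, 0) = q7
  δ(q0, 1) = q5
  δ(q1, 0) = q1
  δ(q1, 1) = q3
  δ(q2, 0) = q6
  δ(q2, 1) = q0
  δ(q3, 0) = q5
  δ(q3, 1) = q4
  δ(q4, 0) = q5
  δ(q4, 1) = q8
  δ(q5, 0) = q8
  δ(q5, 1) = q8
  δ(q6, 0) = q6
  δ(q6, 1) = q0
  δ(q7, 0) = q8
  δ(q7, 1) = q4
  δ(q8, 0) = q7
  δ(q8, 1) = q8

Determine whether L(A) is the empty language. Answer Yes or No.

The states reachable from the start state are {q0, q4, q5, q7, q8}.
None of the accepting states {q1} is reachable, so no string is accepted and L(A) = ∅.

Yes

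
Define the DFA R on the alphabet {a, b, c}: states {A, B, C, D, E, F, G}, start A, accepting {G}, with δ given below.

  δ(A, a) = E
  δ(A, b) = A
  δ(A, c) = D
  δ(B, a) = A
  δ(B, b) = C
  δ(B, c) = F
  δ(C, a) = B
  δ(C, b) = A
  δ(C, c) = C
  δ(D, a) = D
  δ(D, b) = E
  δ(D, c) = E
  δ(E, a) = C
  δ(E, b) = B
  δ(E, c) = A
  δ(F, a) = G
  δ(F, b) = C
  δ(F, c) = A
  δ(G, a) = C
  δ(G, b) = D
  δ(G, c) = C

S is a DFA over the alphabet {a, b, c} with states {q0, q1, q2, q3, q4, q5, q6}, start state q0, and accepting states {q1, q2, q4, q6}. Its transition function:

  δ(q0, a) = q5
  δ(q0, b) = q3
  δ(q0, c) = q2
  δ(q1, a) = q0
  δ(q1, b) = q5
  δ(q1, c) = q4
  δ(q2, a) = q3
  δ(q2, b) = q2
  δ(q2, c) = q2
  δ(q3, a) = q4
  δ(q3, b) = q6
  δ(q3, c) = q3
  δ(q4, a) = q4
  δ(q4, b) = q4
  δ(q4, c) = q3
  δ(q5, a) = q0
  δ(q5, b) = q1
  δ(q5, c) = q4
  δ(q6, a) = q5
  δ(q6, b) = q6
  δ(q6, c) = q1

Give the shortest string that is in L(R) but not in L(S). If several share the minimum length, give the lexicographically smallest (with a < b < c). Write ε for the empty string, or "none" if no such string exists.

The string cbbca is accepted by R but not by S.
No shorter string lies in the difference, and cbbca is the lexicographically first length-5 string in L(R) \ L(S).

cbbca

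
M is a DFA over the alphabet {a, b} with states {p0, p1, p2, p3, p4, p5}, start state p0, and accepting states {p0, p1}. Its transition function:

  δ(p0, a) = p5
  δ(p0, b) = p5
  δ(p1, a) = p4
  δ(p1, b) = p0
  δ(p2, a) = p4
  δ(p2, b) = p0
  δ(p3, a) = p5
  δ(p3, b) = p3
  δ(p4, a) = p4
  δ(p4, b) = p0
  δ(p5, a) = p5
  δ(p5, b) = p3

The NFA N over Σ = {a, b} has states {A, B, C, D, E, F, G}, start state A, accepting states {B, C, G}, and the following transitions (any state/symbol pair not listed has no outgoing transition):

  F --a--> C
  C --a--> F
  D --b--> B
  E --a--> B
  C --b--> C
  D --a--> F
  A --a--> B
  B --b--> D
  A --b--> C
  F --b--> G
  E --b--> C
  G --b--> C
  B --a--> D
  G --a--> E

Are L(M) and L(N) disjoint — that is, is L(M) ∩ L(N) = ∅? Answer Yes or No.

Exploring the product automaton M × N from the start pair (p0, A), following both machines on each input symbol, reaches 10 state pairs: (p0, A), (p5, B), (p5, C), (p5, D), (p3, D), (p5, F), (p3, C), (p3, B), (p3, G), (p5, E).
M accepts in {p0, p1} and N accepts in {B, C, G}; no reachable pair has both components accepting, so no string drives both machines to acceptance simultaneously and L(M) ∩ L(N) = ∅.
So no string is accepted by both, and the intersection is empty.

Yes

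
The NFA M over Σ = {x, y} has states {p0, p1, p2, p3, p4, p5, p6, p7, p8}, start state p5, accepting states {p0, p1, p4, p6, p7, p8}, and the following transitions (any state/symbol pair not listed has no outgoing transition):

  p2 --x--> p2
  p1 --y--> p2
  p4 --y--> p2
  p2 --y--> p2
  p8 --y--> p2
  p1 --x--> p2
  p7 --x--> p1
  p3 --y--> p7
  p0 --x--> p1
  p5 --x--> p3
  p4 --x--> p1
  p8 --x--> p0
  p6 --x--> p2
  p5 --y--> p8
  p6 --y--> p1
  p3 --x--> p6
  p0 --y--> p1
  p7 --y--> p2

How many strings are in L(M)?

The useful subgraph on states {p0, p1, p3, p5, p6, p7, p8} is acyclic, so L(M) is finite; the longest accepting path visits 4 useful states, giving maximum string length 3.
Counting accepting paths from p5 by length: 1 of length 1, 3 of length 2, 4 of length 3. Total 8.

8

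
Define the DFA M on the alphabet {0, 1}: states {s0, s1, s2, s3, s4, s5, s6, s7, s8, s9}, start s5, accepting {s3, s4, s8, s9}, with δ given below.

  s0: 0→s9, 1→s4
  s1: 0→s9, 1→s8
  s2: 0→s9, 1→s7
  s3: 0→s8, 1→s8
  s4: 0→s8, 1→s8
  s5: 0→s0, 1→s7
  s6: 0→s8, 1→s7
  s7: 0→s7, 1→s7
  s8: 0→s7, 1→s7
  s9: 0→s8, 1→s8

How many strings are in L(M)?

6

The useful subgraph on states {s0, s4, s5, s8, s9} is acyclic, so L(M) is finite; the longest accepting path visits 4 useful states, giving maximum string length 3.
Counting accepting paths from s5 by length: 2 of length 2, 4 of length 3. Total 6.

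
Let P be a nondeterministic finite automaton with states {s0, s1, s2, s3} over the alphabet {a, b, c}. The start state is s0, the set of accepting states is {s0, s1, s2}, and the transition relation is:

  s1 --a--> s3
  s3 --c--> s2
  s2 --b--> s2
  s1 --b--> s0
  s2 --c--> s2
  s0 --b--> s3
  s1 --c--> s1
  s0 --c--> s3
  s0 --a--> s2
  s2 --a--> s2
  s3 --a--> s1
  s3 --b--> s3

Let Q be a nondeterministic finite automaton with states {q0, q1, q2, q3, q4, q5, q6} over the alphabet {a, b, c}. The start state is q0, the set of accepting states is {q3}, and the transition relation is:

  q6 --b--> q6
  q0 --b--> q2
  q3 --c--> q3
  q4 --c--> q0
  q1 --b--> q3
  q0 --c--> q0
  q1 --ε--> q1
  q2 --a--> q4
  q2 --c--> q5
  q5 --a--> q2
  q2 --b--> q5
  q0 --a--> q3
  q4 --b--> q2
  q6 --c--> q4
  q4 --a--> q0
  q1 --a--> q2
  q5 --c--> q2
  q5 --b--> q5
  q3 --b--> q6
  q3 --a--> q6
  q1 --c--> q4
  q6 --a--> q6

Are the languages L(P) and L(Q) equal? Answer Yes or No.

No

The empty string ε is accepted by P but rejected by Q.
So L(P) ≠ L(Q).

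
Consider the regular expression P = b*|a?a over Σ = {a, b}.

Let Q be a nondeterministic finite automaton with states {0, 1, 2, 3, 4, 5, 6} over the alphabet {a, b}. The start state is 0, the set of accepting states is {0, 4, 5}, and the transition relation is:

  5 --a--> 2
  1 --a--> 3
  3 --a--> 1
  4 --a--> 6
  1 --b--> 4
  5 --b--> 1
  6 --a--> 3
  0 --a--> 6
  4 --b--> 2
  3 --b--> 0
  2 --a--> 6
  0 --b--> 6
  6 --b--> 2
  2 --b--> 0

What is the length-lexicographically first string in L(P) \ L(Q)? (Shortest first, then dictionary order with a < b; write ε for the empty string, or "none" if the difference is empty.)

The string a is accepted by P but not by Q.
No shorter string lies in the difference, and a is the lexicographically first length-1 string in L(P) \ L(Q).

a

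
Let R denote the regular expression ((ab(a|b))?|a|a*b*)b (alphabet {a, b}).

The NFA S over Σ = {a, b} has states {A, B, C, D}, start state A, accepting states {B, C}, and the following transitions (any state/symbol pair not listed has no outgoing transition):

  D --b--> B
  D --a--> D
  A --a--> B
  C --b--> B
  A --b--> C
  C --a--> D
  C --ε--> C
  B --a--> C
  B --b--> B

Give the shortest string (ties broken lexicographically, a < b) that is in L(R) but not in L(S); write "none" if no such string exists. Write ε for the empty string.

Converting the expression R to a DFA (subset construction, then merging equivalent states) gives the minimal DFA with states {r0, r1, r2, r3, r4, r5, r6, r7}, start state r0, accepting states {r2, r4, r7} and transitions r0: a→r1, b→r2; r1: a→r3, b→r4; r2: a→r5, b→r2; r3: a→r3, b→r2; r4: a→r6, b→r2; r5: a→r5, b→r5; r6: a→r5, b→r7; r7: a→r5, b→r5.
Exploring the product automaton R × S from the start pair (r0, A), following both machines on each input symbol, reaches 12 state pairs: (r0, A), (r1, B), (r2, C), (r3, C), (r4, B), (r5, D), (r2, B), (r3, D), (r6, C), (r5, B), (r5, C), (r7, B).
R accepts in {r2, r4, r7} and S accepts in {B, C}. The reachable pairs whose R-component is accepting are (r2, C), (r4, B), (r2, B), (r7, B); in each of them the S-component is accepting too, so the product for L(R) \ L(S) (R-component accepting, S-component rejecting) has no reachable accepting pair and the difference is empty.
So every string accepted by R is also accepted by S: L(R) \ L(S) = ∅ and there is no such string.

none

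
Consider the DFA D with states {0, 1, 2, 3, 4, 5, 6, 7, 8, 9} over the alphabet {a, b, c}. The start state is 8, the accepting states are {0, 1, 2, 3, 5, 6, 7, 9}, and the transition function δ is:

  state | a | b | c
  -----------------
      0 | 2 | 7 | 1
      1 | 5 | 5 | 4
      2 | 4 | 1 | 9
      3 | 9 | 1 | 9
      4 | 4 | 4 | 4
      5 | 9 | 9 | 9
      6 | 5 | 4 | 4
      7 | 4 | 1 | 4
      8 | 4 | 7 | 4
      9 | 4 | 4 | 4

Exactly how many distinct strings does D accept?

The useful subgraph on states {1, 5, 7, 8, 9} is acyclic, so L(D) is finite; the longest accepting path visits 5 useful states, giving maximum string length 4.
Counting accepting paths from 8 by length: 1 of length 1, 1 of length 2, 2 of length 3, 6 of length 4. Total 10.

10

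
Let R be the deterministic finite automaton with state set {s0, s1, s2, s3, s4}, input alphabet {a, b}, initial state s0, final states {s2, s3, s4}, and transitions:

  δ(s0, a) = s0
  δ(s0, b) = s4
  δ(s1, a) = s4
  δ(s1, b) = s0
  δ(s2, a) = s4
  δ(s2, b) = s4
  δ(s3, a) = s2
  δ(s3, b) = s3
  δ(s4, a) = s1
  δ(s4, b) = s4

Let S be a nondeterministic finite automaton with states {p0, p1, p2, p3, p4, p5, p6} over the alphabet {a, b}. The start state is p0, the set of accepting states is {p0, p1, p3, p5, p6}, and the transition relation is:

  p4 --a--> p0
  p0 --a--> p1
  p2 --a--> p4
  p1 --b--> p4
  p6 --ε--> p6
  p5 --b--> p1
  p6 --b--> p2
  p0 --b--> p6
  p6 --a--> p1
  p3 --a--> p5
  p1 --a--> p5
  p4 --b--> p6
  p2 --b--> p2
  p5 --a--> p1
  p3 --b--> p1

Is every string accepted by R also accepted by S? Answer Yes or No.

No

The string ab is in L(R) but not in L(S).
So L(R) ⊄ L(S).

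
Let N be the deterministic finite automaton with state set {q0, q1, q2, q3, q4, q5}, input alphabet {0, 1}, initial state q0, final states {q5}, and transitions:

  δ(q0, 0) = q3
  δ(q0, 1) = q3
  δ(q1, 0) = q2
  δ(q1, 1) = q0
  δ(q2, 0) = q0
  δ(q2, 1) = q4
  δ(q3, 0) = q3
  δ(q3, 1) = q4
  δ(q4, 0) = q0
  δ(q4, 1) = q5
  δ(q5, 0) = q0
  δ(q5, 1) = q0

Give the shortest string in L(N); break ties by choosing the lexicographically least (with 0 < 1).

A breadth-first search from q0 reaches an accepting state first via the path q0 → q3 → q4 → q5 on input 011.
No string of length < 3 is accepted (BFS exhausts all shorter strings without reaching an accepting state), and 011 is the lexicographically least accepting string of length 3.

011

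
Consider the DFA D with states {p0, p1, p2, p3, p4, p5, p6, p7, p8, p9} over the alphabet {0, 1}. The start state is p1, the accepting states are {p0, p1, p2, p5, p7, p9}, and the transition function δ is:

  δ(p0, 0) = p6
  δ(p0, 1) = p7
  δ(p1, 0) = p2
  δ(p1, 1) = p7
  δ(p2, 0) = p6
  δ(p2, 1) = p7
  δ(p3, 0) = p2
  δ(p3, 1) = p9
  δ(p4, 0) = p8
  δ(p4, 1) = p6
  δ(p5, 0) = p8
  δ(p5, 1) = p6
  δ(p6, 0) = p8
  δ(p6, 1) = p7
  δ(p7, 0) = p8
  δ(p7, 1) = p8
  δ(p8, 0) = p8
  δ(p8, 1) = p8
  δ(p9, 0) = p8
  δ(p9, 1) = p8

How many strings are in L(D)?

5

The useful subgraph on states {p1, p2, p6, p7} is acyclic, so L(D) is finite; the longest accepting path visits 4 useful states, giving maximum string length 3.
Counting accepting paths from p1 by length: 1 of length 0, 2 of length 1, 1 of length 2, 1 of length 3. Total 5.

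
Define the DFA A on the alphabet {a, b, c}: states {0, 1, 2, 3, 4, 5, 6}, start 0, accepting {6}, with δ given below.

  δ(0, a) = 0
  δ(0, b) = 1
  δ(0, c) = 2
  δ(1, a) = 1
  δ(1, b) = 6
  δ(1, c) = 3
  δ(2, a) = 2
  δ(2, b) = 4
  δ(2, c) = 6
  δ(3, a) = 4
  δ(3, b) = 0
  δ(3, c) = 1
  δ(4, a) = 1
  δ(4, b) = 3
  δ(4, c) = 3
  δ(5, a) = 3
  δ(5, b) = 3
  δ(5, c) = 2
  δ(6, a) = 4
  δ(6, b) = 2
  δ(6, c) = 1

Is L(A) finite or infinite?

infinite

State 0 is reachable from the start and can reach an accepting state, and it lies on the cycle 0 → 0.
Traversing that cycle any number of times yields accepted strings of unbounded length, so the language is infinite.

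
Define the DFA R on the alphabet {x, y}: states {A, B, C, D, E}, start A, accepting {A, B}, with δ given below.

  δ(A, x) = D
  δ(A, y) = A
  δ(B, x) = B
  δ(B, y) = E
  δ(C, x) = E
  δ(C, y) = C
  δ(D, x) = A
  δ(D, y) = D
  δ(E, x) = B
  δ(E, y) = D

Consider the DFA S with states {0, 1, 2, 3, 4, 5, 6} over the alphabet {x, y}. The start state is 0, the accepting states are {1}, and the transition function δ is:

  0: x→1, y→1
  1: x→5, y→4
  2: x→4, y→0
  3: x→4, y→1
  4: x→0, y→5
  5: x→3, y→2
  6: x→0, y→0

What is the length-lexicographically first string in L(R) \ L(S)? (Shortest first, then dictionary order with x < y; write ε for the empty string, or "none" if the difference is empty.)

The empty string ε is accepted by R but not by S.
Since ε is the unique shortest string, it is the required witness.

ε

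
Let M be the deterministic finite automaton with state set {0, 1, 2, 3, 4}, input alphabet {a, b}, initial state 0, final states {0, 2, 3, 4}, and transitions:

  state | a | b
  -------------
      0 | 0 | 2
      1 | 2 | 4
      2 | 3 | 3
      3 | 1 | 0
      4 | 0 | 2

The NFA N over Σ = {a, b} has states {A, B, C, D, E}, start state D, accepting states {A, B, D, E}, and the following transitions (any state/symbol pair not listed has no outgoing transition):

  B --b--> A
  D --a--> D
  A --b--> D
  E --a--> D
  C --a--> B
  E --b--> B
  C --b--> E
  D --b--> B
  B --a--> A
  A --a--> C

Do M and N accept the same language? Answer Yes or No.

Exploring the product automaton M × N from the start pair (0, D), following both machines on each input symbol, reaches 5 state pairs: (0, D), (2, B), (3, A), (1, C), (4, E).
M accepts in {0, 2, 3, 4} and N accepts in {A, B, D, E}. In every reachable pair the two components are either both accepting — (0, D), (2, B), (3, A), (4, E) — or both non-accepting, so no string is accepted by exactly one of the machines: L(M) \ L(N) and L(N) \ L(M) are both empty.
Hence every string is accepted by M iff it is accepted by N, and the two languages coincide.

Yes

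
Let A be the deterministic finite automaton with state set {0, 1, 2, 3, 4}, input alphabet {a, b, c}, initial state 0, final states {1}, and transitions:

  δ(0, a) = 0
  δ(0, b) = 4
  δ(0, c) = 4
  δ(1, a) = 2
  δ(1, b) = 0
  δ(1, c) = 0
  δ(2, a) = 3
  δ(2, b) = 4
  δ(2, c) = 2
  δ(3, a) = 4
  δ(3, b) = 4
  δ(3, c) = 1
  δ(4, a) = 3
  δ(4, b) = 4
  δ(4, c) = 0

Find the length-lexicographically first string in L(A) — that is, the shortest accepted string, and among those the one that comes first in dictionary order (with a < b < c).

A breadth-first search from 0 reaches an accepting state first via the path 0 → 4 → 3 → 1 on input bac.
No string of length < 3 is accepted (BFS exhausts all shorter strings without reaching an accepting state), and bac is the lexicographically least accepting string of length 3.

bac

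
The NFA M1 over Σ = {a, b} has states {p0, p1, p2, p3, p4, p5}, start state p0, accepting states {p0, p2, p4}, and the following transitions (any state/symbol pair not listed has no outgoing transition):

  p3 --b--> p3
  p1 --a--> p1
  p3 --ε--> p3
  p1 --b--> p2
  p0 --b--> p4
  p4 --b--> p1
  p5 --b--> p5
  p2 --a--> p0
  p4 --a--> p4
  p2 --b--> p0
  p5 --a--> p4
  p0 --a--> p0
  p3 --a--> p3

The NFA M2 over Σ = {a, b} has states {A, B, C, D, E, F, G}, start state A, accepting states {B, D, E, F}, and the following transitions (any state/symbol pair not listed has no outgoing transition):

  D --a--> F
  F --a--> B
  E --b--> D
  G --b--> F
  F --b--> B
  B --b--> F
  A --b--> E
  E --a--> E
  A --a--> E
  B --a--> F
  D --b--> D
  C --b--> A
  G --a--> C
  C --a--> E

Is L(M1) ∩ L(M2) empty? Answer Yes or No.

No

The string a is accepted by both M1 and M2.
Hence L(M1) ∩ L(M2) ≠ ∅.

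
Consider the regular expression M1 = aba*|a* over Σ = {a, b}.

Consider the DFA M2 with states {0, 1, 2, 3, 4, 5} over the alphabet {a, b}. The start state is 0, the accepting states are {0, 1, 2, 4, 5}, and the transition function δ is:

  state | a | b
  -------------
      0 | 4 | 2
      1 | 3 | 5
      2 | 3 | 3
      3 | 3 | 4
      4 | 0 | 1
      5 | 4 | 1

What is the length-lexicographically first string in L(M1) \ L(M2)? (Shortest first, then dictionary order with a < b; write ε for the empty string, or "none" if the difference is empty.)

The string aba is accepted by M1 but not by M2.
No shorter string lies in the difference, and aba is the lexicographically first length-3 string in L(M1) \ L(M2).

aba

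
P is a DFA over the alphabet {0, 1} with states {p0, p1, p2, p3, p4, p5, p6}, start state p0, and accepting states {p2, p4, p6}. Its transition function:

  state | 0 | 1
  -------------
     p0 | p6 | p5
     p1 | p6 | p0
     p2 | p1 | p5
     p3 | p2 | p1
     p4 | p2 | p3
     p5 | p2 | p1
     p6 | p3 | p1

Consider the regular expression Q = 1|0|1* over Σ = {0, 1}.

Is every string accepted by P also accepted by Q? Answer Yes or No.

The string 10 is in L(P) but not in L(Q).
So L(P) ⊄ L(Q).

No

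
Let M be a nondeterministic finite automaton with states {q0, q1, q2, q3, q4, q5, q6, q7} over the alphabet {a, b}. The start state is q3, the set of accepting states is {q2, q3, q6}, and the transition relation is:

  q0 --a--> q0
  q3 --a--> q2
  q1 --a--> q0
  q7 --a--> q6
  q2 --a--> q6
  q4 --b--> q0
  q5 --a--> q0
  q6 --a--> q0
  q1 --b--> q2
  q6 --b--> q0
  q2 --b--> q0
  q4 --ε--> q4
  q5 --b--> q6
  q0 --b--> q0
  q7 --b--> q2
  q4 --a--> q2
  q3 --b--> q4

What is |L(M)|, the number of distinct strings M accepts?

5

The useful subgraph on states {q2, q3, q4, q6} is acyclic, so L(M) is finite; the longest accepting path visits 4 useful states, giving maximum string length 3.
Counting accepting paths from q3 by length: 1 of length 0, 1 of length 1, 2 of length 2, 1 of length 3. Total 5.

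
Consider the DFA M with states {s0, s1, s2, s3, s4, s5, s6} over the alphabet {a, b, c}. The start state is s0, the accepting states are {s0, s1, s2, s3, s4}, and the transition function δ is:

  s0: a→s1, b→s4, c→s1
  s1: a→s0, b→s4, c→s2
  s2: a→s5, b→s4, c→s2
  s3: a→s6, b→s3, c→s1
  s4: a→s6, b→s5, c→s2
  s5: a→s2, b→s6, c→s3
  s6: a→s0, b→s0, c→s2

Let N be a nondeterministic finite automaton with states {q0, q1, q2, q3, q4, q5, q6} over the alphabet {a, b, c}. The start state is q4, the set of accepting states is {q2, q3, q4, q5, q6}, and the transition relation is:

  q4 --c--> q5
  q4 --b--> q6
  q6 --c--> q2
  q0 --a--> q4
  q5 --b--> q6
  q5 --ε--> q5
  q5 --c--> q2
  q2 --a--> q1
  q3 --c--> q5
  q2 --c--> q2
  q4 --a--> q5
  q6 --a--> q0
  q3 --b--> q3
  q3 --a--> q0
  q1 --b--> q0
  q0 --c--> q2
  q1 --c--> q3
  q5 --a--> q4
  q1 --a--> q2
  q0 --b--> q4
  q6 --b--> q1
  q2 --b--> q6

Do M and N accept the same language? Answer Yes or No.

Exploring the product automaton M × N from the start pair (s0, q4), following both machines on each input symbol, reaches 7 state pairs: (s0, q4), (s1, q5), (s4, q6), (s2, q2), (s6, q0), (s5, q1), (s3, q3).
M accepts in {s0, s1, s2, s3, s4} and N accepts in {q2, q3, q4, q5, q6}. In every reachable pair the two components are either both accepting — (s0, q4), (s1, q5), (s4, q6), (s2, q2), (s3, q3) — or both non-accepting, so no string is accepted by exactly one of the machines: L(M) \ L(N) and L(N) \ L(M) are both empty.
Hence every string is accepted by M iff it is accepted by N, and the two languages coincide.

Yes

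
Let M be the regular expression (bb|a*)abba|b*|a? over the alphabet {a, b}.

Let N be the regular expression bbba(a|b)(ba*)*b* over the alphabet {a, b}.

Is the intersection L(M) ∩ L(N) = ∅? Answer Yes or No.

Converting the expression M to a DFA (subset construction, then merging equivalent states) gives the minimal DFA with states {m0, m1, m2, m3, m4, m5, m6, m7, m8, m9, m10}, start state m0, accepting states {m0, m1, m2, m6, m9, m10} and transitions m0: a→m1, b→m2; m1: a→m3, b→m4; m2: a→m5, b→m6; m3: a→m3, b→m4; m4: a→m5, b→m7; m5: a→m5, b→m5; m6: a→m8, b→m9; m7: a→m10, b→m5; m8: a→m5, b→m4; m9: a→m5, b→m9; m10: a→m5, b→m5.
Converting the expression N to a DFA (subset construction, then merging equivalent states) gives the minimal DFA with states {n0, n1, n2, n3, n4, n5, n6, n7}, start state n0, accepting states {n6, n7} and transitions n0: a→n1, b→n2; n1: a→n1, b→n1; n2: a→n1, b→n3; n3: a→n1, b→n4; n4: a→n5, b→n1; n5: a→n6, b→n6; n6: a→n1, b→n7; n7: a→n7, b→n7.
Exploring the product automaton M × N from the start pair (m0, n0), following both machines on each input symbol, reaches 15 state pairs: (m0, n0), (m1, n1), (m2, n2), (m3, n1), (m4, n1), (m5, n1), (m6, n3), (m7, n1), (m8, n1), (m9, n4), (m10, n1), (m5, n5), (m9, n1), (m5, n6), (m5, n7).
M accepts in {m0, m1, m2, m6, m9, m10} and N accepts in {n6, n7}; no reachable pair has both components accepting, so no string drives both machines to acceptance simultaneously and L(M) ∩ L(N) = ∅.
So no string is accepted by both, and the intersection is empty.

Yes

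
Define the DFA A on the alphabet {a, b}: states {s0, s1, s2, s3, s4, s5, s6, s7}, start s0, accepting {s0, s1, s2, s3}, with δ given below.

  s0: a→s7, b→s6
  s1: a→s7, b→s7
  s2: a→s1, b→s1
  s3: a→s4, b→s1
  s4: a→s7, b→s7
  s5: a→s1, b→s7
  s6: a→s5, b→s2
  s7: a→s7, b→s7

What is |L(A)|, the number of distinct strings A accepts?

5

The useful subgraph on states {s0, s1, s2, s5, s6} is acyclic, so L(A) is finite; the longest accepting path visits 4 useful states, giving maximum string length 3.
Counting accepting paths from s0 by length: 1 of length 0, 1 of length 2, 3 of length 3. Total 5.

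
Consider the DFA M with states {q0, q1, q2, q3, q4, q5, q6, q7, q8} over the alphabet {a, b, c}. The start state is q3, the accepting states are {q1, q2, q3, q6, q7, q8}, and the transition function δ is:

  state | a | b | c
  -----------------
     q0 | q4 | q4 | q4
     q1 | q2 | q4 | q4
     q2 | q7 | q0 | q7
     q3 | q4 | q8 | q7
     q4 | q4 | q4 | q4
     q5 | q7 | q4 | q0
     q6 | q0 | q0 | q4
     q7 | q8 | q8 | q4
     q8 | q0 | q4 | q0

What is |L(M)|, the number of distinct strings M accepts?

The useful subgraph on states {q3, q7, q8} is acyclic, so L(M) is finite; the longest accepting path visits 3 useful states, giving maximum string length 2.
Counting accepting paths from q3 by length: 1 of length 0, 2 of length 1, 2 of length 2. Total 5.

5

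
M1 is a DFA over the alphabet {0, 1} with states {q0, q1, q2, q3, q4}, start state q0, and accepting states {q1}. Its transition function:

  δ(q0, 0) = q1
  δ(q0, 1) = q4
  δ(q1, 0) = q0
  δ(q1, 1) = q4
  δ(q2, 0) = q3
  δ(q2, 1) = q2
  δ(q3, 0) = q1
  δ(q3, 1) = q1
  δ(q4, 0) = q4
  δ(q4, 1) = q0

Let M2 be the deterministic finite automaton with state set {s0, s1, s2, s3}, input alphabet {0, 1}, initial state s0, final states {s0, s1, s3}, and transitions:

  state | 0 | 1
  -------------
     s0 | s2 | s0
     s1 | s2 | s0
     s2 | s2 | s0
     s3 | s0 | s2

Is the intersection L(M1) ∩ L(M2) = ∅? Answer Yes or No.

Exploring the product automaton M1 × M2 from the start pair (q0, s0), following both machines on each input symbol, reaches 5 state pairs: (q0, s0), (q1, s2), (q4, s0), (q0, s2), (q4, s2).
M1 accepts in {q1} and M2 accepts in {s0, s1, s3}; no reachable pair has both components accepting, so no string drives both machines to acceptance simultaneously and L(M1) ∩ L(M2) = ∅.
So no string is accepted by both, and the intersection is empty.

Yes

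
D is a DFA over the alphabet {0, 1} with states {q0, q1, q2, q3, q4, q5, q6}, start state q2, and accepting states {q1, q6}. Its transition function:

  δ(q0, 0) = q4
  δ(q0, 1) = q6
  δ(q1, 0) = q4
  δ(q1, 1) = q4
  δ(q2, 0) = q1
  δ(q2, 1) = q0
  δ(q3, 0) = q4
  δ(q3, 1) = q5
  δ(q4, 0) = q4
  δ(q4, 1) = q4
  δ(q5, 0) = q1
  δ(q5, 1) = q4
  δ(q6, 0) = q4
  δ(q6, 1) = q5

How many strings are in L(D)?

The useful subgraph on states {q0, q1, q2, q5, q6} is acyclic, so L(D) is finite; the longest accepting path visits 5 useful states, giving maximum string length 4.
Counting accepting paths from q2 by length: 1 of length 1, 1 of length 2, 1 of length 4. Total 3.

3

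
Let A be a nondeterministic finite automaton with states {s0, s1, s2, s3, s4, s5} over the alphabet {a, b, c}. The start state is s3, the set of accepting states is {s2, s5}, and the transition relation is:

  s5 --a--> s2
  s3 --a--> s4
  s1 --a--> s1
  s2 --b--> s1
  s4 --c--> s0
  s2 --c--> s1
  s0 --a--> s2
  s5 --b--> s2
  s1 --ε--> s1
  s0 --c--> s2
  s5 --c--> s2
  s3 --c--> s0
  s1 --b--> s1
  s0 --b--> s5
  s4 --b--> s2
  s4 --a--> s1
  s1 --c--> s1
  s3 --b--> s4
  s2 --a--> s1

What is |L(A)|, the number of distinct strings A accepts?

20

The useful subgraph on states {s0, s2, s3, s4, s5} is acyclic, so L(A) is finite; the longest accepting path visits 5 useful states, giving maximum string length 4.
Counting accepting paths from s3 by length: 5 of length 2, 9 of length 3, 6 of length 4. Total 20.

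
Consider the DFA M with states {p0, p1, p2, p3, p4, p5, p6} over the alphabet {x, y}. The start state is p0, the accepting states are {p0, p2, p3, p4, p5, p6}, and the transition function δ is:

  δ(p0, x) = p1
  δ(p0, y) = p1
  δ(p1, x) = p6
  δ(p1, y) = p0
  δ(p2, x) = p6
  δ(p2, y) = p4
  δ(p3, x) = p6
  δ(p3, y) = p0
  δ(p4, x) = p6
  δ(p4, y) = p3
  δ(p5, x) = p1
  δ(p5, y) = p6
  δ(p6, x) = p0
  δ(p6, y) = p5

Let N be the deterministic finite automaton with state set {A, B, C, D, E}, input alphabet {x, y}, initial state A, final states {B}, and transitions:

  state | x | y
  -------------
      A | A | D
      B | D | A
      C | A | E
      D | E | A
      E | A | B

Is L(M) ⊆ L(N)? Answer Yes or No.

No

The empty string ε is in L(M) but not in L(N).
So L(M) ⊄ L(N).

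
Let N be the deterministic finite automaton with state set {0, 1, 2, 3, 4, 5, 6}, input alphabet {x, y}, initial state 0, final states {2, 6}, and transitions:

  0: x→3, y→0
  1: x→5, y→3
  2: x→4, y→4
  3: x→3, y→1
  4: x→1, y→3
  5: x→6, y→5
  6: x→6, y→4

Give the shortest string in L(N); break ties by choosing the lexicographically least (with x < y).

A breadth-first search from 0 reaches an accepting state first via the path 0 → 3 → 1 → 5 → 6 on input xyxx.
No string of length < 4 is accepted (BFS exhausts all shorter strings without reaching an accepting state), and xyxx is the lexicographically least accepting string of length 4.

xyxx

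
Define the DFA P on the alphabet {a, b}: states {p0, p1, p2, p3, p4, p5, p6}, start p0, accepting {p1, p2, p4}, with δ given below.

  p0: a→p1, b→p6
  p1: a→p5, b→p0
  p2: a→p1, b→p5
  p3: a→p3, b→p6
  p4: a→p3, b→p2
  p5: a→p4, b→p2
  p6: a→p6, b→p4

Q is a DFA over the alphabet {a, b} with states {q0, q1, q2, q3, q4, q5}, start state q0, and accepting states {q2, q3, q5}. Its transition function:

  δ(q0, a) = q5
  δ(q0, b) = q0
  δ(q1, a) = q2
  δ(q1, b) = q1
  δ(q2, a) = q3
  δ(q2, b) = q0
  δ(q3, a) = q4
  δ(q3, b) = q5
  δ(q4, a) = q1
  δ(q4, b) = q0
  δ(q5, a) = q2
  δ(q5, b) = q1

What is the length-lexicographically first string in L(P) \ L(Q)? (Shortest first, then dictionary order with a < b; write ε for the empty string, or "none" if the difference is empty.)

bb

The string bb is accepted by P but not by Q.
No shorter string lies in the difference, and bb is the lexicographically first length-2 string in L(P) \ L(Q).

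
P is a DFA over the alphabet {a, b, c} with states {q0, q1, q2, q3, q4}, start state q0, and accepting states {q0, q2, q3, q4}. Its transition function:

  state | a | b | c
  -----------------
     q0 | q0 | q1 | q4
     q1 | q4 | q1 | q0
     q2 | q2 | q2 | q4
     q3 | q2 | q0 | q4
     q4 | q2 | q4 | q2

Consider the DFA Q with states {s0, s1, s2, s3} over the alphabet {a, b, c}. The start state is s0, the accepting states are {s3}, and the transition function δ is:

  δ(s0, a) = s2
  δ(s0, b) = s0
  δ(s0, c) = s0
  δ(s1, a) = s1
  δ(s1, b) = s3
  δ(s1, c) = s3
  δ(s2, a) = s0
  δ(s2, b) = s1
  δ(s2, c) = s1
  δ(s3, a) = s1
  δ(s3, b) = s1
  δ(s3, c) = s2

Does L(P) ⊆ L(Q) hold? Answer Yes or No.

No

The empty string ε is in L(P) but not in L(Q).
So L(P) ⊄ L(Q).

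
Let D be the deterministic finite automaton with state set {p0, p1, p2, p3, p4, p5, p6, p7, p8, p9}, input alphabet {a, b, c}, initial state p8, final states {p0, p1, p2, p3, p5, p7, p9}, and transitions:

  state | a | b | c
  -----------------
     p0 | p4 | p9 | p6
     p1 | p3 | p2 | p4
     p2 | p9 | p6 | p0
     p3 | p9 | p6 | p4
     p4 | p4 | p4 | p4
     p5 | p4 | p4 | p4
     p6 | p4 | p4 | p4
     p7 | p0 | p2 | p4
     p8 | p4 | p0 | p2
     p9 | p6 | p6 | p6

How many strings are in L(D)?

The useful subgraph on states {p0, p2, p8, p9} is acyclic, so L(D) is finite; the longest accepting path visits 4 useful states, giving maximum string length 3.
Counting accepting paths from p8 by length: 2 of length 1, 3 of length 2, 1 of length 3. Total 6.

6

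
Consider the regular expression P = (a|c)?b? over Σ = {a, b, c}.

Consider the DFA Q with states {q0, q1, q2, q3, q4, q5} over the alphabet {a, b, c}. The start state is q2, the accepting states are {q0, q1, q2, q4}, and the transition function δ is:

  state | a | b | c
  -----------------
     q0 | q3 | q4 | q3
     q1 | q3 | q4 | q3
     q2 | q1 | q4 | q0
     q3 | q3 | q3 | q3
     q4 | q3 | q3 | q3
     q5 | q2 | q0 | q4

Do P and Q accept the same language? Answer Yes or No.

Converting the expression P to a DFA (subset construction, then merging equivalent states) gives the minimal DFA with states {p0, p1, p2, p3}, start state p0, accepting states {p0, p1, p2} and transitions p0: a→p1, b→p2, c→p1; p1: a→p3, b→p2, c→p3; p2: a→p3, b→p3, c→p3; p3: a→p3, b→p3, c→p3.
Exploring the product automaton P × Q from the start pair (p0, q2), following both machines on each input symbol, reaches 5 state pairs: (p0, q2), (p1, q1), (p2, q4), (p1, q0), (p3, q3).
P accepts in {p0, p1, p2} and Q accepts in {q0, q1, q2, q4}. In every reachable pair the two components are either both accepting — (p0, q2), (p1, q1), (p2, q4), (p1, q0) — or both non-accepting, so no string is accepted by exactly one of the machines: L(P) \ L(Q) and L(Q) \ L(P) are both empty.
Hence every string is accepted by P iff it is accepted by Q, and the two languages coincide.

Yes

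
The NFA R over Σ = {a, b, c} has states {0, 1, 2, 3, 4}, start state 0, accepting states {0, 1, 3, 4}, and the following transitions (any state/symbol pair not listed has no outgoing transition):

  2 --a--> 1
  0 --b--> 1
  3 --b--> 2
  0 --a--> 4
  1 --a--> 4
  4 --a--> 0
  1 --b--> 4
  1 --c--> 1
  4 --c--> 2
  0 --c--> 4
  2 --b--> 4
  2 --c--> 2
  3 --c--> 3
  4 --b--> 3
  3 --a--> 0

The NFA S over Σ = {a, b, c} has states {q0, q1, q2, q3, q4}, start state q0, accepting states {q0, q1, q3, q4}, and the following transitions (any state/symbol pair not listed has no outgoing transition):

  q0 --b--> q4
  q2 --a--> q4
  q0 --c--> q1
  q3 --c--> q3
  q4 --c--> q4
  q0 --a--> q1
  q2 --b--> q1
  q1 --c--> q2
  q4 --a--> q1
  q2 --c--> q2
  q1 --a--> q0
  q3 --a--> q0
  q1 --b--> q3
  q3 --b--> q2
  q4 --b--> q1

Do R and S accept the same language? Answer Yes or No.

Yes

Exploring the product automaton R × S from the start pair (0, q0), following both machines on each input symbol, reaches 5 state pairs: (0, q0), (4, q1), (1, q4), (3, q3), (2, q2).
R accepts in {0, 1, 3, 4} and S accepts in {q0, q1, q3, q4}. In every reachable pair the two components are either both accepting — (0, q0), (4, q1), (1, q4), (3, q3) — or both non-accepting, so no string is accepted by exactly one of the machines: L(R) \ L(S) and L(S) \ L(R) are both empty.
Hence every string is accepted by R iff it is accepted by S, and the two languages coincide.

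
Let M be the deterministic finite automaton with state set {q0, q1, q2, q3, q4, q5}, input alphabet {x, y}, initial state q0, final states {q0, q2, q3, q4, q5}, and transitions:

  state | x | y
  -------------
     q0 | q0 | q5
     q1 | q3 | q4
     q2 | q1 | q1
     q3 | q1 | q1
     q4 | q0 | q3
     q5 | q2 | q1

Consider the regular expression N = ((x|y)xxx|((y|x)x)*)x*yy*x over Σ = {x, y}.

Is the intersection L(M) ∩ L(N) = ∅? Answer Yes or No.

The string yx is accepted by both M and N.
Hence L(M) ∩ L(N) ≠ ∅.

No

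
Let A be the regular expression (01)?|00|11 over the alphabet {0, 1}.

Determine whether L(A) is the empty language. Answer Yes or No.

No

The empty string ε matches the expression, so it belongs to L(A).
Since L(A) contains at least one string, it is not empty.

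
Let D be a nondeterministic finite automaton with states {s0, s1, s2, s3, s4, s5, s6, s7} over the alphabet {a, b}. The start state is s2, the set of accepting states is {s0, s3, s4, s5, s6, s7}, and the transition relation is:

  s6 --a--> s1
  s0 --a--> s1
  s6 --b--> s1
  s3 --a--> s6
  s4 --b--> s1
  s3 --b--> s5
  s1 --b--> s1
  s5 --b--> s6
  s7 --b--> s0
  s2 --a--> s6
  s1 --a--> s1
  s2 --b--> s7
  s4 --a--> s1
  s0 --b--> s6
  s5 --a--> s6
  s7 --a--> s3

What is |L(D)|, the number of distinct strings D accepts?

9

The useful subgraph on states {s0, s2, s3, s5, s6, s7} is acyclic, so L(D) is finite; the longest accepting path visits 5 useful states, giving maximum string length 4.
Counting accepting paths from s2 by length: 2 of length 1, 2 of length 2, 3 of length 3, 2 of length 4. Total 9.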